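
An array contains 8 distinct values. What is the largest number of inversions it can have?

28

The maximum occurs when the array is in strictly decreasing order: every one of the C(8, 2) pairs is inverted.
C(8, 2) = 8·7/2 = 28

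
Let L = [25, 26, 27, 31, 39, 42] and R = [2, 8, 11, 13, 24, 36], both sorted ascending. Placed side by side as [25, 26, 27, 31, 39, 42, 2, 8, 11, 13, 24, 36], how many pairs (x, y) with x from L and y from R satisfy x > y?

32

Take each right-half value and tally the left-half values above it:
r = 2: 25, 26, 27, 31, 39, 42 → 6
r = 8: 25, 26, 27, 31, 39, 42 → 6
r = 11: 25, 26, 27, 31, 39, 42 → 6
r = 13: 25, 26, 27, 31, 39, 42 → 6
r = 24: 25, 26, 27, 31, 39, 42 → 6
r = 36: 39, 42 → 2
Cross-inversions: 6 + 6 + 6 + 6 + 6 + 2 = 32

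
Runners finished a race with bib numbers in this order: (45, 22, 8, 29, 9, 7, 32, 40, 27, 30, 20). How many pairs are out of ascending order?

Element-by-element contributions:
45 → 22, 8, 29, 9, 7, 32, 40, 27, 30, 20 → 10
22 → 8, 9, 7, 20 → 4
8 → 7 → 1
29 → 9, 7, 27, 20 → 4
9 → 7 → 1
7 → none → 0
32 → 27, 30, 20 → 3
40 → 27, 30, 20 → 3
27 → 20 → 1
30 → 20 → 1
20 → none → 0
Sum: 10 + 4 + 1 + 4 + 1 + 0 + 3 + 3 + 1 + 1 + 0 = 28

28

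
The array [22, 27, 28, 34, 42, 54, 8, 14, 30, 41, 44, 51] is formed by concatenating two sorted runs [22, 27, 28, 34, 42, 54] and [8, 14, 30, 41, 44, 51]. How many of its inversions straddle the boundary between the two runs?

Take each right-half value and tally the left-half values above it:
r = 8: 22, 27, 28, 34, 42, 54 → 6
r = 14: 22, 27, 28, 34, 42, 54 → 6
r = 30: 34, 42, 54 → 3
r = 41: 42, 54 → 2
r = 44: 54 → 1
r = 51: 54 → 1
Cross-inversions: 6 + 6 + 3 + 2 + 1 + 1 = 19

19 split inversions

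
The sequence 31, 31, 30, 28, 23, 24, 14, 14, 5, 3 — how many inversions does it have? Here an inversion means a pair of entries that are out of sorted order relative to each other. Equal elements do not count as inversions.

Count, for each position, how many later elements it exceeds:
31: 8
31: 8
30: 7
28: 6
23: 4
24: 4
14: 2
14: 2
5: 1
3: 0
Sum: 8 + 8 + 7 + 6 + 4 + 4 + 2 + 2 + 1 + 0 = 42

42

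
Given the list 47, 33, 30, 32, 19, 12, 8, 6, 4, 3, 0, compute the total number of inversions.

Element-by-element contributions:
47 → 33, 30, 32, 19, 12, 8, 6, 4, 3, 0 → 10
33 → 30, 32, 19, 12, 8, 6, 4, 3, 0 → 9
30 → 19, 12, 8, 6, 4, 3, 0 → 7
32 → 19, 12, 8, 6, 4, 3, 0 → 7
19 → 12, 8, 6, 4, 3, 0 → 6
12 → 8, 6, 4, 3, 0 → 5
8 → 6, 4, 3, 0 → 4
6 → 4, 3, 0 → 3
4 → 3, 0 → 2
3 → 0 → 1
0 → none → 0
Sum: 10 + 9 + 7 + 7 + 6 + 5 + 4 + 3 + 2 + 1 + 0 = 54

54 inversions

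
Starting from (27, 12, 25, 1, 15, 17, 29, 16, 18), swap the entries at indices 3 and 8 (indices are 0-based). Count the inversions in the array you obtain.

23

Positions 3 and 8 hold 1 and 18; after swapping, the array is [27, 12, 25, 18, 15, 17, 29, 16, 1].
For each element, count later entries that are smaller:
27 → 12, 25, 18, 15, 17, 16, 1 → 7
12 → 1 → 1
25 → 18, 15, 17, 16, 1 → 5
18 → 15, 17, 16, 1 → 4
15 → 1 → 1
17 → 16, 1 → 2
29 → 16, 1 → 2
16 → 1 → 1
1 → none → 0
Sum: 7 + 1 + 5 + 4 + 1 + 2 + 2 + 1 + 0 = 23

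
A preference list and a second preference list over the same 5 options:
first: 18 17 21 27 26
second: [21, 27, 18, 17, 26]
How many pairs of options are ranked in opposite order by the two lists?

4

Assign each item its position (1..5) in the first ordering, then rewrite the second ordering as that position sequence:
positions: 18→1, 17→2, 21→3, 27→4, 26→5
second ordering as positions: [3, 4, 1, 2, 5]
Discordant pairs = inversions in this position sequence.
3: 1, 2 → 2
4: 1, 2 → 2
1: 0
2: 0
5: 0
Total: 2 + 2 + 0 + 0 + 0 = 4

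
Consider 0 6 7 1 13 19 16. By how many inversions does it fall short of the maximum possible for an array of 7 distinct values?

Maximum inversions for 7 distinct elements is C(7, 2) = 7·6/2 = 21.
Current inversions — for each element, count later smaller elements:
0: 0
6: 1
7: 1
1: 0
13: 0
19: 1
16: 0
Current total: 0 + 1 + 1 + 0 + 0 + 1 + 0 = 3
Shortfall: 21 − 3 = 18

18 inversions short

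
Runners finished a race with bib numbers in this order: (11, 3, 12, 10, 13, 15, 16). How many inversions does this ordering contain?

Element-by-element contributions:
11 → 3, 10 → 2
3 → none → 0
12 → 10 → 1
10 → none → 0
13 → none → 0
15 → none → 0
16 → none → 0
Sum: 2 + 0 + 1 + 0 + 0 + 0 + 0 = 3

3 out-of-order pairs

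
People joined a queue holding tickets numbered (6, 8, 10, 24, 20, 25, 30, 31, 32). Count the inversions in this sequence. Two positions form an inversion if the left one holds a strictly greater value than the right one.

1

Count, for each position, how many later elements it exceeds:
6 → none → 0
8 → none → 0
10 → none → 0
24 → 20 → 1
20 → none → 0
25 → none → 0
30 → none → 0
31 → none → 0
32 → none → 0
Sum: 0 + 0 + 0 + 1 + 0 + 0 + 0 + 0 + 0 = 1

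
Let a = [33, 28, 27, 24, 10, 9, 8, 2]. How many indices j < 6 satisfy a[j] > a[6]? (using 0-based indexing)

6

The element at index 6 is 8.
Elements before it: 33, 28, 27, 24, 10, 9
Those larger than 8: 33, 28, 27, 24, 10, 9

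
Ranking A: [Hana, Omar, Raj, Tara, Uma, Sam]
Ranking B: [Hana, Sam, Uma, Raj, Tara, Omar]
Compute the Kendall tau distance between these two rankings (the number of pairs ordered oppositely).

Assign each item its position (1..6) in the first ordering, then rewrite the second ordering as that position sequence:
positions: Hana→1, Omar→2, Raj→3, Tara→4, Uma→5, Sam→6
second ordering as positions: [1, 6, 5, 3, 4, 2]
Discordant pairs = inversions in this position sequence.
1: 0
6: 5, 3, 4, 2 → 4
5: 3, 4, 2 → 3
3: 2 → 1
4: 2 → 1
2: 0
Total: 0 + 4 + 3 + 1 + 1 + 0 = 9

9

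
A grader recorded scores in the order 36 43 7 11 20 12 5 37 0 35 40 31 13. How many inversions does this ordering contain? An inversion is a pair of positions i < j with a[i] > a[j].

Inversions: 40

Sweep left to right; for each value list the smaller values that follow it:
36: 9
43: 11
7: 2
11: 2
20: 4
12: 2
5: 1
37: 4
0: 0
35: 2
40: 2
31: 1
13: 0
Sum: 9 + 11 + 2 + 2 + 4 + 2 + 1 + 4 + 0 + 2 + 2 + 1 + 0 = 40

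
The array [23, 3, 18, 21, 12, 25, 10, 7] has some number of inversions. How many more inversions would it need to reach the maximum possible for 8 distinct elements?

11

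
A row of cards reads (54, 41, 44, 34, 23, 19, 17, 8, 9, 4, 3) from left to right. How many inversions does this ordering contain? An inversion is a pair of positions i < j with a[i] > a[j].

53

Element-by-element contributions:
54: 10
41: 8
44: 8
34: 7
23: 6
19: 5
17: 4
8: 2
9: 2
4: 1
3: 0
Sum: 10 + 8 + 8 + 7 + 6 + 5 + 4 + 2 + 2 + 1 + 0 = 53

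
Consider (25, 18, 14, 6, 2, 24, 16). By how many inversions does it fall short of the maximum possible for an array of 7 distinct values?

7

Maximum inversions for 7 distinct elements is C(7, 2) = 7·6/2 = 21.
Current inversions — for each element, count later smaller elements:
25: 6
18: 4
14: 2
6: 1
2: 0
24: 1
16: 0
Current total: 6 + 4 + 2 + 1 + 0 + 1 + 0 = 14
Shortfall: 21 − 14 = 7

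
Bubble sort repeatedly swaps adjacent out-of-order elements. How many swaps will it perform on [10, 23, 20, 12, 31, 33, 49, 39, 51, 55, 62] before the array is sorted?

There are 4 adjacent swaps.

Minimum adjacent swaps = number of inversions (each swap of adjacent out-of-order elements removes one inversion and no swap can remove more).
Count inversions — for each element, later elements that are smaller:
10: none → 0
23: 20, 12 → 2
20: 12 → 1
12: none → 0
31: none → 0
33: none → 0
49: 39 → 1
39: none → 0
51: none → 0
55: none → 0
62: none → 0
Total inversions: 0 + 2 + 1 + 0 + 0 + 0 + 1 + 0 + 0 + 0 + 0 = 4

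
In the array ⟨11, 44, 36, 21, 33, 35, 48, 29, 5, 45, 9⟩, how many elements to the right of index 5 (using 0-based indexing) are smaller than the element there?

3

The element at index 5 is 35.
Elements after it: 48, 29, 5, 45, 9
Those smaller than 35: 29, 5, 9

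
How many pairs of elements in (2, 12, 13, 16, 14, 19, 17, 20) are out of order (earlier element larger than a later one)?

2

For each element, count later entries that are smaller:
2 → none → 0
12 → none → 0
13 → none → 0
16 → 14 → 1
14 → none → 0
19 → 17 → 1
17 → none → 0
20 → none → 0
Sum: 0 + 0 + 0 + 1 + 0 + 1 + 0 + 0 = 2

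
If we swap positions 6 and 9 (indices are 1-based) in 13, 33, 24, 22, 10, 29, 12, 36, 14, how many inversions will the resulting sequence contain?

17

Positions 6 and 9 hold 29 and 14; after swapping, the array is [13, 33, 24, 22, 10, 14, 12, 36, 29].
Element-by-element contributions:
13 → 10, 12 → 2
33 → 24, 22, 10, 14, 12, 29 → 6
24 → 22, 10, 14, 12 → 4
22 → 10, 14, 12 → 3
10 → none → 0
14 → 12 → 1
12 → none → 0
36 → 29 → 1
29 → none → 0
Sum: 2 + 6 + 4 + 3 + 0 + 1 + 0 + 1 + 0 = 17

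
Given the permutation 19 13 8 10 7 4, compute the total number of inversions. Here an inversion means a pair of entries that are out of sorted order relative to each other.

Count, for each position, how many later elements it exceeds:
19 → 13, 8, 10, 7, 4 → 5
13 → 8, 10, 7, 4 → 4
8 → 7, 4 → 2
10 → 7, 4 → 2
7 → 4 → 1
4 → none → 0
Sum: 5 + 4 + 2 + 2 + 1 + 0 = 14

14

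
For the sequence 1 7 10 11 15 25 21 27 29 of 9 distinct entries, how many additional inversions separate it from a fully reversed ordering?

35

Maximum inversions for 9 distinct elements is C(9, 2) = 9·8/2 = 36.
Current inversions — for each element, count later smaller elements:
1: 0
7: 0
10: 0
11: 0
15: 0
25: 1
21: 0
27: 0
29: 0
Current total: 0 + 0 + 0 + 0 + 0 + 1 + 0 + 0 + 0 = 1
Shortfall: 36 − 1 = 35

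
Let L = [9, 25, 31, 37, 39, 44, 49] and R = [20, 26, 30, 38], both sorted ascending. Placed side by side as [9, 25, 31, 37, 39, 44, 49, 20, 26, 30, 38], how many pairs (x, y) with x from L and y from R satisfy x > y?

Count, for every r in R, how many entries of L exceed r:
r = 20: 25, 31, 37, 39, 44, 49 → 6
r = 26: 31, 37, 39, 44, 49 → 5
r = 30: 31, 37, 39, 44, 49 → 5
r = 38: 39, 44, 49 → 3
Cross-inversions: 6 + 5 + 5 + 3 = 19

19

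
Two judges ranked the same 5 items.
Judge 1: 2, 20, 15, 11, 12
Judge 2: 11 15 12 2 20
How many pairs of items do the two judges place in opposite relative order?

There are 7 discordant pairs.

Assign each item its position (1..5) in the first ordering, then rewrite the second ordering as that position sequence:
positions: 2→1, 20→2, 15→3, 11→4, 12→5
second ordering as positions: [4, 3, 5, 1, 2]
Discordant pairs = inversions in this position sequence.
4: 3, 1, 2 → 3
3: 1, 2 → 2
5: 1, 2 → 2
1: 0
2: 0
Total: 3 + 2 + 2 + 0 + 0 = 7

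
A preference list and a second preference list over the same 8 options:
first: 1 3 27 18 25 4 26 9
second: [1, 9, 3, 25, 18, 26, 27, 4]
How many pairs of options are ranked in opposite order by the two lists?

Assign each item its position (1..8) in the first ordering, then rewrite the second ordering as that position sequence:
positions: 1→1, 3→2, 27→3, 18→4, 25→5, 4→6, 26→7, 9→8
second ordering as positions: [1, 8, 2, 5, 4, 7, 3, 6]
Discordant pairs = inversions in this position sequence.
1: 0
8: 2, 5, 4, 7, 3, 6 → 6
2: 0
5: 4, 3 → 2
4: 3 → 1
7: 3, 6 → 2
3: 0
6: 0
Total: 0 + 6 + 0 + 2 + 1 + 2 + 0 + 0 = 11

11 pairs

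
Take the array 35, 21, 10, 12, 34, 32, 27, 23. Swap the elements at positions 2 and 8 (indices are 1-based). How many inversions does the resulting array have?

Positions 2 and 8 hold 21 and 23; after swapping, the array is [35, 23, 10, 12, 34, 32, 27, 21].
Count, for each position, how many later elements it exceeds:
35 → 23, 10, 12, 34, 32, 27, 21 → 7
23 → 10, 12, 21 → 3
10 → none → 0
12 → none → 0
34 → 32, 27, 21 → 3
32 → 27, 21 → 2
27 → 21 → 1
21 → none → 0
Sum: 7 + 3 + 0 + 0 + 3 + 2 + 1 + 0 = 16

16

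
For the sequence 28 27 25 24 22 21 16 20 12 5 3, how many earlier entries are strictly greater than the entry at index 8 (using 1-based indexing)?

6

The element at index 8 is 20.
Elements before it: 28, 27, 25, 24, 22, 21, 16
Those larger than 20: 28, 27, 25, 24, 22, 21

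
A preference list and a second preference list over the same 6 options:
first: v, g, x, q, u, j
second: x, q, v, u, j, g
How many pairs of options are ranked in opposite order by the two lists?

6

Assign each item its position (1..6) in the first ordering, then rewrite the second ordering as that position sequence:
positions: v→1, g→2, x→3, q→4, u→5, j→6
second ordering as positions: [3, 4, 1, 5, 6, 2]
Discordant pairs = inversions in this position sequence.
3: 1, 2 → 2
4: 1, 2 → 2
1: 0
5: 2 → 1
6: 2 → 1
2: 0
Total: 2 + 2 + 0 + 1 + 1 + 0 = 6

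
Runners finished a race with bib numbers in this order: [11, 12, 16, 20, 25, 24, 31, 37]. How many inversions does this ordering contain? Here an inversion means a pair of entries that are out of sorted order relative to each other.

1

Element-by-element contributions:
11 → none → 0
12 → none → 0
16 → none → 0
20 → none → 0
25 → 24 → 1
24 → none → 0
31 → none → 0
37 → none → 0
Sum: 0 + 0 + 0 + 0 + 1 + 0 + 0 + 0 = 1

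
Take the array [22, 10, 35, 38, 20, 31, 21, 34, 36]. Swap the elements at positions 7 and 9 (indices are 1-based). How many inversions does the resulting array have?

There are 16 inversions.

Positions 7 and 9 hold 21 and 36; after swapping, the array is [22, 10, 35, 38, 20, 31, 36, 34, 21].
For each element, count later entries that are smaller:
22 → 10, 20, 21 → 3
10 → none → 0
35 → 20, 31, 34, 21 → 4
38 → 20, 31, 36, 34, 21 → 5
20 → none → 0
31 → 21 → 1
36 → 34, 21 → 2
34 → 21 → 1
21 → none → 0
Sum: 3 + 0 + 4 + 5 + 0 + 1 + 2 + 1 + 0 = 16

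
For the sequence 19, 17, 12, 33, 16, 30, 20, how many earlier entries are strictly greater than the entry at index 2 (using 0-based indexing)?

2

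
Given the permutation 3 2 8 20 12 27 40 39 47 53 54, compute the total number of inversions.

3 inversions

Count, for each position, how many later elements it exceeds:
3 → 2 → 1
2 → none → 0
8 → none → 0
20 → 12 → 1
12 → none → 0
27 → none → 0
40 → 39 → 1
39 → none → 0
47 → none → 0
53 → none → 0
54 → none → 0
Sum: 1 + 0 + 0 + 1 + 0 + 0 + 1 + 0 + 0 + 0 + 0 = 3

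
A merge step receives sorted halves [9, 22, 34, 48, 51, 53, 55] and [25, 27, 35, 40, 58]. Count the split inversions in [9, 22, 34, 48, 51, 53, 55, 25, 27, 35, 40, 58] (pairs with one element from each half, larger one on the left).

Count, for every r in R, how many entries of L exceed r:
r = 25: 34, 48, 51, 53, 55 → 5
r = 27: 34, 48, 51, 53, 55 → 5
r = 35: 48, 51, 53, 55 → 4
r = 40: 48, 51, 53, 55 → 4
r = 58: none → 0
Cross-inversions: 5 + 5 + 4 + 4 + 0 = 18

18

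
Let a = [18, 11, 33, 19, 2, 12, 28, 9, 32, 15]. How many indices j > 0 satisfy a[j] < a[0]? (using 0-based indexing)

5

The element at index 0 is 18.
Elements after it: 11, 33, 19, 2, 12, 28, 9, 32, 15
Those smaller than 18: 11, 2, 12, 9, 15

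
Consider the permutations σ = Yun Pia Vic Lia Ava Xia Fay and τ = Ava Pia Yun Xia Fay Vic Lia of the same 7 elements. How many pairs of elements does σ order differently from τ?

Discordant pairs: 9

Assign each item its position (1..7) in the first ordering, then rewrite the second ordering as that position sequence:
positions: Yun→1, Pia→2, Vic→3, Lia→4, Ava→5, Xia→6, Fay→7
second ordering as positions: [5, 2, 1, 6, 7, 3, 4]
Discordant pairs = inversions in this position sequence.
5: 2, 1, 3, 4 → 4
2: 1 → 1
1: 0
6: 3, 4 → 2
7: 3, 4 → 2
3: 0
4: 0
Total: 4 + 1 + 0 + 2 + 2 + 0 + 0 = 9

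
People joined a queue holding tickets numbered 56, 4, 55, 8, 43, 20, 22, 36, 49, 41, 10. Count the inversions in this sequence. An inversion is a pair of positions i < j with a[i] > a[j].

29 out-of-order pairs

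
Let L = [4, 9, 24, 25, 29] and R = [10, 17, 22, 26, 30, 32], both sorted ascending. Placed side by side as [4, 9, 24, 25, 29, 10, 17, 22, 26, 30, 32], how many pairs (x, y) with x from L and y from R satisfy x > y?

10

For each element r of the right run, count left-run elements greater than r:
r = 10: 24, 25, 29 → 3
r = 17: 24, 25, 29 → 3
r = 22: 24, 25, 29 → 3
r = 26: 29 → 1
r = 30: none → 0
r = 32: none → 0
Cross-inversions: 3 + 3 + 3 + 1 + 0 + 0 = 10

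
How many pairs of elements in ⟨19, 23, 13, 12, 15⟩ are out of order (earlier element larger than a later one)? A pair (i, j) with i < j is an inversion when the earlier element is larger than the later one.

7 out-of-order pairs

For each element, count later entries that are smaller:
19 → 13, 12, 15 → 3
23 → 13, 12, 15 → 3
13 → 12 → 1
12 → none → 0
15 → none → 0
Sum: 3 + 3 + 1 + 0 + 0 = 7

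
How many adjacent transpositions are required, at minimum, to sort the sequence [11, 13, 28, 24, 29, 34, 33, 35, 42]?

2

Minimum adjacent swaps = number of inversions (each swap of adjacent out-of-order elements removes one inversion and no swap can remove more).
Count inversions — for each element, later elements that are smaller:
11: none → 0
13: none → 0
28: 24 → 1
24: none → 0
29: none → 0
34: 33 → 1
33: none → 0
35: none → 0
42: none → 0
Total inversions: 0 + 0 + 1 + 0 + 0 + 1 + 0 + 0 + 0 = 2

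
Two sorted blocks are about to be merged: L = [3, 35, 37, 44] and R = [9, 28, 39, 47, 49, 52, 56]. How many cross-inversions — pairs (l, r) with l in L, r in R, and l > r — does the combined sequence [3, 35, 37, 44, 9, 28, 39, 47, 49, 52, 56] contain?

7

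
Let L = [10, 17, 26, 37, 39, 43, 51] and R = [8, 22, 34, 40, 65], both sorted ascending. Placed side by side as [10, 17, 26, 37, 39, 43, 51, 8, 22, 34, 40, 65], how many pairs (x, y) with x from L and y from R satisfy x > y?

For each element r of the right run, count left-run elements greater than r:
r = 8: 10, 17, 26, 37, 39, 43, 51 → 7
r = 22: 26, 37, 39, 43, 51 → 5
r = 34: 37, 39, 43, 51 → 4
r = 40: 43, 51 → 2
r = 65: none → 0
Cross-inversions: 7 + 5 + 4 + 2 + 0 = 18

18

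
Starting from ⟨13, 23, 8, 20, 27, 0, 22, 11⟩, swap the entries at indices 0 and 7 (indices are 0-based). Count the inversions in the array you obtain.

Positions 0 and 7 hold 13 and 11; after swapping, the array is [11, 23, 8, 20, 27, 0, 22, 13].
For each element, count later entries that are smaller:
11 → 8, 0 → 2
23 → 8, 20, 0, 22, 13 → 5
8 → 0 → 1
20 → 0, 13 → 2
27 → 0, 22, 13 → 3
0 → none → 0
22 → 13 → 1
13 → none → 0
Sum: 2 + 5 + 1 + 2 + 3 + 0 + 1 + 0 = 14

14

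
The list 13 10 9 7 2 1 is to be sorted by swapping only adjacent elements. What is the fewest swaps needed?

15 swaps

Minimum adjacent swaps = number of inversions (each swap of adjacent out-of-order elements removes one inversion and no swap can remove more).
Count inversions — for each element, later elements that are smaller:
13: 10, 9, 7, 2, 1 → 5
10: 9, 7, 2, 1 → 4
9: 7, 2, 1 → 3
7: 2, 1 → 2
2: 1 → 1
1: none → 0
Total inversions: 5 + 4 + 3 + 2 + 1 + 0 = 15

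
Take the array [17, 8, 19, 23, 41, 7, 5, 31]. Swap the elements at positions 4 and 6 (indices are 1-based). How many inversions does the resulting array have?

Positions 4 and 6 hold 23 and 7; after swapping, the array is [17, 8, 19, 7, 41, 23, 5, 31].
For each element, count later entries that are smaller:
17: 3
8: 2
19: 2
7: 1
41: 3
23: 1
5: 0
31: 0
Sum: 3 + 2 + 2 + 1 + 3 + 1 + 0 + 0 = 12

12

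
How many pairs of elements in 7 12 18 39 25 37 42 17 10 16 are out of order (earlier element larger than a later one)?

20 inversions

Element-by-element contributions:
7 → none → 0
12 → 10 → 1
18 → 17, 10, 16 → 3
39 → 25, 37, 17, 10, 16 → 5
25 → 17, 10, 16 → 3
37 → 17, 10, 16 → 3
42 → 17, 10, 16 → 3
17 → 10, 16 → 2
10 → none → 0
16 → none → 0
Sum: 0 + 1 + 3 + 5 + 3 + 3 + 3 + 2 + 0 + 0 = 20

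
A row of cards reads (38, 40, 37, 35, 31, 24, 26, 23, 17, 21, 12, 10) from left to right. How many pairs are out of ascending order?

For each element, count later entries that are smaller:
38 → 37, 35, 31, 24, 26, 23, 17, 21, 12, 10 → 10
40 → 37, 35, 31, 24, 26, 23, 17, 21, 12, 10 → 10
37 → 35, 31, 24, 26, 23, 17, 21, 12, 10 → 9
35 → 31, 24, 26, 23, 17, 21, 12, 10 → 8
31 → 24, 26, 23, 17, 21, 12, 10 → 7
24 → 23, 17, 21, 12, 10 → 5
26 → 23, 17, 21, 12, 10 → 5
23 → 17, 21, 12, 10 → 4
17 → 12, 10 → 2
21 → 12, 10 → 2
12 → 10 → 1
10 → none → 0
Sum: 10 + 10 + 9 + 8 + 7 + 5 + 5 + 4 + 2 + 2 + 1 + 0 = 63

There are 63 out-of-order pairs.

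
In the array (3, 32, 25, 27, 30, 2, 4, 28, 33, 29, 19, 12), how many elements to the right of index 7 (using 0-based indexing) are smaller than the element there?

The element at index 7 is 28.
Elements after it: 33, 29, 19, 12
Those smaller than 28: 19, 12

2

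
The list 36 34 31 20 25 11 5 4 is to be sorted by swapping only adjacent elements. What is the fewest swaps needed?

27

Each adjacent swap fixes exactly one inversion, so the minimum swap count equals the number of inversions.
Count inversions — for each element, later elements that are smaller:
36: 34, 31, 20, 25, 11, 5, 4 → 7
34: 31, 20, 25, 11, 5, 4 → 6
31: 20, 25, 11, 5, 4 → 5
20: 11, 5, 4 → 3
25: 11, 5, 4 → 3
11: 5, 4 → 2
5: 4 → 1
4: none → 0
Total inversions: 7 + 6 + 5 + 3 + 3 + 2 + 1 + 0 = 27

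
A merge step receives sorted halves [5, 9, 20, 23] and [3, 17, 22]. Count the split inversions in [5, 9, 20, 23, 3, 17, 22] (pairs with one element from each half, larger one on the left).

7 cross-inversions

Take each right-half value and tally the left-half values above it:
r = 3: 5, 9, 20, 23 → 4
r = 17: 20, 23 → 2
r = 22: 23 → 1
Cross-inversions: 4 + 2 + 1 = 7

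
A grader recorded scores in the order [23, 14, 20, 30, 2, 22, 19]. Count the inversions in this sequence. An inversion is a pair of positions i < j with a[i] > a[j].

Sweep left to right; for each value list the smaller values that follow it:
23: 5
14: 1
20: 2
30: 3
2: 0
22: 1
19: 0
Sum: 5 + 1 + 2 + 3 + 0 + 1 + 0 = 12

12 inversions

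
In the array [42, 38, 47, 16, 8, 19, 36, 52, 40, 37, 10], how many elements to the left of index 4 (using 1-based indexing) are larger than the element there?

3

The element at index 4 is 16.
Elements before it: 42, 38, 47
Those larger than 16: 42, 38, 47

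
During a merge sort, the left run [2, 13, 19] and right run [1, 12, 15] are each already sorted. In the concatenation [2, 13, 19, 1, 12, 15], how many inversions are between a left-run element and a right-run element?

There are 6 cross-inversions.

For each element r of the right run, count left-run elements greater than r:
r = 1: 2, 13, 19 → 3
r = 12: 13, 19 → 2
r = 15: 19 → 1
Cross-inversions: 3 + 2 + 1 = 6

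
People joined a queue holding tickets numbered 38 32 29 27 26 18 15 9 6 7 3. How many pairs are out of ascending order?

54

For each element, count later entries that are smaller:
38: 10
32: 9
29: 8
27: 7
26: 6
18: 5
15: 4
9: 3
6: 1
7: 1
3: 0
Sum: 10 + 9 + 8 + 7 + 6 + 5 + 4 + 3 + 1 + 1 + 0 = 54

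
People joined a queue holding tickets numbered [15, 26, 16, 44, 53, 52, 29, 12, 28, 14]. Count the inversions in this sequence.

Sweep left to right; for each value list the smaller values that follow it:
15 → 12, 14 → 2
26 → 16, 12, 14 → 3
16 → 12, 14 → 2
44 → 29, 12, 28, 14 → 4
53 → 52, 29, 12, 28, 14 → 5
52 → 29, 12, 28, 14 → 4
29 → 12, 28, 14 → 3
12 → none → 0
28 → 14 → 1
14 → none → 0
Sum: 2 + 3 + 2 + 4 + 5 + 4 + 3 + 0 + 1 + 0 = 24

24 out-of-order pairs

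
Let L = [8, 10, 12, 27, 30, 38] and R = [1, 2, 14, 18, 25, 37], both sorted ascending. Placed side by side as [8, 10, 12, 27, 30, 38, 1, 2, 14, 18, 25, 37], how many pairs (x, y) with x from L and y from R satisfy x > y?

22 split inversions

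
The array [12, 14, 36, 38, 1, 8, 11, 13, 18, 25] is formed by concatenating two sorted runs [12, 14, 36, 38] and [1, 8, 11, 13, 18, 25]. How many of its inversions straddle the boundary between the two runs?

19 split inversions

Count, for every r in R, how many entries of L exceed r:
r = 1: 12, 14, 36, 38 → 4
r = 8: 12, 14, 36, 38 → 4
r = 11: 12, 14, 36, 38 → 4
r = 13: 14, 36, 38 → 3
r = 18: 36, 38 → 2
r = 25: 36, 38 → 2
Cross-inversions: 4 + 4 + 4 + 3 + 2 + 2 = 19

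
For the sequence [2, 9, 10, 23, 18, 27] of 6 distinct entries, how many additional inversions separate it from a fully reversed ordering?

14

Maximum inversions for 6 distinct elements is C(6, 2) = 6·5/2 = 15.
Current inversions — for each element, count later smaller elements:
2: 0
9: 0
10: 0
23: 1
18: 0
27: 0
Current total: 0 + 0 + 0 + 1 + 0 + 0 = 1
Shortfall: 15 − 1 = 14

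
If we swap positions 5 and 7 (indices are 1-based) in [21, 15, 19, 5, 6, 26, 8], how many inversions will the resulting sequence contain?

13

Positions 5 and 7 hold 6 and 8; after swapping, the array is [21, 15, 19, 5, 8, 26, 6].
Sweep left to right; for each value list the smaller values that follow it:
21: 5
15: 3
19: 3
5: 0
8: 1
26: 1
6: 0
Sum: 5 + 3 + 3 + 0 + 1 + 1 + 0 = 13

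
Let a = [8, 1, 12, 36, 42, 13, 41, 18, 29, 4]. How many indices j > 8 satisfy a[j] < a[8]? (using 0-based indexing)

1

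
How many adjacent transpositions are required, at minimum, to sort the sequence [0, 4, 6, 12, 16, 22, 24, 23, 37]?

Each adjacent swap fixes exactly one inversion, so the minimum swap count equals the number of inversions.
Count inversions — for each element, later elements that are smaller:
0: none → 0
4: none → 0
6: none → 0
12: none → 0
16: none → 0
22: none → 0
24: 23 → 1
23: none → 0
37: none → 0
Total inversions: 0 + 0 + 0 + 0 + 0 + 0 + 1 + 0 + 0 = 1

Swaps: 1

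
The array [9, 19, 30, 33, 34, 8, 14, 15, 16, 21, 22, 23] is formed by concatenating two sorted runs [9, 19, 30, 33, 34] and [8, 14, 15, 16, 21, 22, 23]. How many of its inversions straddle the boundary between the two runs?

26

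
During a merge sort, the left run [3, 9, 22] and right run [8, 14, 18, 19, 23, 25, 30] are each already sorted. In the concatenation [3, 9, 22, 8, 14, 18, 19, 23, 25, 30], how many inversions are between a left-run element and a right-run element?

5

For each element r of the right run, count left-run elements greater than r:
r = 8: 9, 22 → 2
r = 14: 22 → 1
r = 18: 22 → 1
r = 19: 22 → 1
r = 23: none → 0
r = 25: none → 0
r = 30: none → 0
Cross-inversions: 2 + 1 + 1 + 1 + 0 + 0 + 0 = 5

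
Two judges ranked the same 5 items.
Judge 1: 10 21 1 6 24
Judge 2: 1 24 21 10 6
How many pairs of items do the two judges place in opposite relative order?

There are 6 discordant pairs.

Assign each item its position (1..5) in the first ordering, then rewrite the second ordering as that position sequence:
positions: 10→1, 21→2, 1→3, 6→4, 24→5
second ordering as positions: [3, 5, 2, 1, 4]
Discordant pairs = inversions in this position sequence.
3: 2, 1 → 2
5: 2, 1, 4 → 3
2: 1 → 1
1: 0
4: 0
Total: 2 + 3 + 1 + 0 + 0 = 6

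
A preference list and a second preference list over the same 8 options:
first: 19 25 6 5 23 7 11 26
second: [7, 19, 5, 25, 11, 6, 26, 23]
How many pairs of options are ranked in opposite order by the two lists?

Assign each item its position (1..8) in the first ordering, then rewrite the second ordering as that position sequence:
positions: 19→1, 25→2, 6→3, 5→4, 23→5, 7→6, 11→7, 26→8
second ordering as positions: [6, 1, 4, 2, 7, 3, 8, 5]
Discordant pairs = inversions in this position sequence.
6: 1, 4, 2, 3, 5 → 5
1: 0
4: 2, 3 → 2
2: 0
7: 3, 5 → 2
3: 0
8: 5 → 1
5: 0
Total: 5 + 0 + 2 + 0 + 2 + 0 + 1 + 0 = 10

Pairs: 10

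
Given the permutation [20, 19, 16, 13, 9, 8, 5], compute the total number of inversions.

21 inversions

For each element, count later entries that are smaller:
20 → 19, 16, 13, 9, 8, 5 → 6
19 → 16, 13, 9, 8, 5 → 5
16 → 13, 9, 8, 5 → 4
13 → 9, 8, 5 → 3
9 → 8, 5 → 2
8 → 5 → 1
5 → none → 0
Sum: 6 + 5 + 4 + 3 + 2 + 1 + 0 = 21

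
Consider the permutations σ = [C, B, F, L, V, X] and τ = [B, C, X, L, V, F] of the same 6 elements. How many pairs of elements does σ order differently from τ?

6

Assign each item its position (1..6) in the first ordering, then rewrite the second ordering as that position sequence:
positions: C→1, B→2, F→3, L→4, V→5, X→6
second ordering as positions: [2, 1, 6, 4, 5, 3]
Discordant pairs = inversions in this position sequence.
2: 1 → 1
1: 0
6: 4, 5, 3 → 3
4: 3 → 1
5: 3 → 1
3: 0
Total: 1 + 0 + 3 + 1 + 1 + 0 = 6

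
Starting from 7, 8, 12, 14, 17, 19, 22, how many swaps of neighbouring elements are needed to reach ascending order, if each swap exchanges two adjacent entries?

Each adjacent swap fixes exactly one inversion, so the minimum swap count equals the number of inversions.
Count inversions — for each element, later elements that are smaller:
7: none → 0
8: none → 0
12: none → 0
14: none → 0
17: none → 0
19: none → 0
22: none → 0
Total inversions: 0 + 0 + 0 + 0 + 0 + 0 + 0 = 0

Swaps: 0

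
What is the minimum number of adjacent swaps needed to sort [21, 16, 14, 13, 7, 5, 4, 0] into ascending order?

28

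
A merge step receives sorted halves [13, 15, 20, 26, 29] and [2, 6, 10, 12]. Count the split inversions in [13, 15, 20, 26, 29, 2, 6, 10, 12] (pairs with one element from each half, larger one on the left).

Take each right-half value and tally the left-half values above it:
r = 2: 13, 15, 20, 26, 29 → 5
r = 6: 13, 15, 20, 26, 29 → 5
r = 10: 13, 15, 20, 26, 29 → 5
r = 12: 13, 15, 20, 26, 29 → 5
Cross-inversions: 5 + 5 + 5 + 5 = 20

20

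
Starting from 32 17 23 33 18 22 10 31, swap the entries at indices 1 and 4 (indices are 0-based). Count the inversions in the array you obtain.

Inversions: 17

Positions 1 and 4 hold 17 and 18; after swapping, the array is [32, 18, 23, 33, 17, 22, 10, 31].
Count, for each position, how many later elements it exceeds:
32: 6
18: 2
23: 3
33: 4
17: 1
22: 1
10: 0
31: 0
Sum: 6 + 2 + 3 + 4 + 1 + 1 + 0 + 0 = 17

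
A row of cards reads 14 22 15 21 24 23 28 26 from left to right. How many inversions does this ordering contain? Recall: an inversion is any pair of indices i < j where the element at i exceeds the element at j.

Inversions: 4

Element-by-element contributions:
14: 0
22: 2
15: 0
21: 0
24: 1
23: 0
28: 1
26: 0
Sum: 0 + 2 + 0 + 0 + 1 + 0 + 1 + 0 = 4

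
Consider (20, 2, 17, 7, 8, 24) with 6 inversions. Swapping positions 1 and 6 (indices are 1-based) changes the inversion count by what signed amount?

+1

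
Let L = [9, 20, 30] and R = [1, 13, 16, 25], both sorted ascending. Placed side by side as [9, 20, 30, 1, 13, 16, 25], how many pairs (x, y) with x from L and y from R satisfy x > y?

Count, for every r in R, how many entries of L exceed r:
r = 1: 9, 20, 30 → 3
r = 13: 20, 30 → 2
r = 16: 20, 30 → 2
r = 25: 30 → 1
Cross-inversions: 3 + 2 + 2 + 1 = 8

8 cross-inversions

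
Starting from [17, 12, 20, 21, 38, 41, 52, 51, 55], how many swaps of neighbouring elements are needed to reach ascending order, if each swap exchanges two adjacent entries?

The minimum number of adjacent swaps to sort an array equals its inversion count, since every such swap removes exactly one inversion.
Count inversions — for each element, later elements that are smaller:
17: 12 → 1
12: none → 0
20: none → 0
21: none → 0
38: none → 0
41: none → 0
52: 51 → 1
51: none → 0
55: none → 0
Total inversions: 1 + 0 + 0 + 0 + 0 + 0 + 1 + 0 + 0 = 2

2 swaps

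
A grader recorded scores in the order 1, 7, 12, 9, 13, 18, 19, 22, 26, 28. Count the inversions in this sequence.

There is 1 inversion.

Count, for each position, how many later elements it exceeds:
1: 0
7: 0
12: 1
9: 0
13: 0
18: 0
19: 0
22: 0
26: 0
28: 0
Sum: 0 + 0 + 1 + 0 + 0 + 0 + 0 + 0 + 0 + 0 = 1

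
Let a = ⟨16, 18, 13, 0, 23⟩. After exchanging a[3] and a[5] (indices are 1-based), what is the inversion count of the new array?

6

Positions 3 and 5 hold 13 and 23; after swapping, the array is [16, 18, 23, 0, 13].
Count, for each position, how many later elements it exceeds:
16 → 0, 13 → 2
18 → 0, 13 → 2
23 → 0, 13 → 2
0 → none → 0
13 → none → 0
Sum: 2 + 2 + 2 + 0 + 0 = 6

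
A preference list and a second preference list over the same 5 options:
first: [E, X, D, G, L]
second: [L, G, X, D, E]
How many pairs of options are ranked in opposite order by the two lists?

Assign each item its position (1..5) in the first ordering, then rewrite the second ordering as that position sequence:
positions: E→1, X→2, D→3, G→4, L→5
second ordering as positions: [5, 4, 2, 3, 1]
Discordant pairs = inversions in this position sequence.
5: 4, 2, 3, 1 → 4
4: 2, 3, 1 → 3
2: 1 → 1
3: 1 → 1
1: 0
Total: 4 + 3 + 1 + 1 + 0 = 9

9 pairs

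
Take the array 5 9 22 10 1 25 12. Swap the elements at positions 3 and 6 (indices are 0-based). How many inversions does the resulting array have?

Positions 3 and 6 hold 10 and 12; after swapping, the array is [5, 9, 22, 12, 1, 25, 10].
Count, for each position, how many later elements it exceeds:
5: 1
9: 1
22: 3
12: 2
1: 0
25: 1
10: 0
Sum: 1 + 1 + 3 + 2 + 0 + 1 + 0 = 8

There are 8 inversions.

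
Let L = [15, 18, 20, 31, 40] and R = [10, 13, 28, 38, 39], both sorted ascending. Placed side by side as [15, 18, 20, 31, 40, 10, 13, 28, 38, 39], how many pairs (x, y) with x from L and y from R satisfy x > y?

14

Take each right-half value and tally the left-half values above it:
r = 10: 15, 18, 20, 31, 40 → 5
r = 13: 15, 18, 20, 31, 40 → 5
r = 28: 31, 40 → 2
r = 38: 40 → 1
r = 39: 40 → 1
Cross-inversions: 5 + 5 + 2 + 1 + 1 = 14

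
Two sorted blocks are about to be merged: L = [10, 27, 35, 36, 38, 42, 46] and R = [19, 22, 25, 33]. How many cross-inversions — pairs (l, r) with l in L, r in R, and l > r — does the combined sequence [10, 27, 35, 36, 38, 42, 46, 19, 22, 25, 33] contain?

23

Count, for every r in R, how many entries of L exceed r:
r = 19: 27, 35, 36, 38, 42, 46 → 6
r = 22: 27, 35, 36, 38, 42, 46 → 6
r = 25: 27, 35, 36, 38, 42, 46 → 6
r = 33: 35, 36, 38, 42, 46 → 5
Cross-inversions: 6 + 6 + 6 + 5 = 23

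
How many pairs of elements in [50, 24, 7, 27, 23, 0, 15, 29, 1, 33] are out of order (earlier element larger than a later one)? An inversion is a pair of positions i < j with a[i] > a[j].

Count, for each position, how many later elements it exceeds:
50 → 24, 7, 27, 23, 0, 15, 29, 1, 33 → 9
24 → 7, 23, 0, 15, 1 → 5
7 → 0, 1 → 2
27 → 23, 0, 15, 1 → 4
23 → 0, 15, 1 → 3
0 → none → 0
15 → 1 → 1
29 → 1 → 1
1 → none → 0
33 → none → 0
Sum: 9 + 5 + 2 + 4 + 3 + 0 + 1 + 1 + 0 + 0 = 25

Inversions: 25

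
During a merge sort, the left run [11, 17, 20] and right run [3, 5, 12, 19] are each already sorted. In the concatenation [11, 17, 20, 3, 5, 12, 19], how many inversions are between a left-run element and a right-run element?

9 split inversions

For each element r of the right run, count left-run elements greater than r:
r = 3: 11, 17, 20 → 3
r = 5: 11, 17, 20 → 3
r = 12: 17, 20 → 2
r = 19: 20 → 1
Cross-inversions: 3 + 3 + 2 + 1 = 9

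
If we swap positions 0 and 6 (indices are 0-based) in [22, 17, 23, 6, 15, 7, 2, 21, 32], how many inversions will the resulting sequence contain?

10

Positions 0 and 6 hold 22 and 2; after swapping, the array is [2, 17, 23, 6, 15, 7, 22, 21, 32].
Sweep left to right; for each value list the smaller values that follow it:
2 → none → 0
17 → 6, 15, 7 → 3
23 → 6, 15, 7, 22, 21 → 5
6 → none → 0
15 → 7 → 1
7 → none → 0
22 → 21 → 1
21 → none → 0
32 → none → 0
Sum: 0 + 3 + 5 + 0 + 1 + 0 + 1 + 0 + 0 = 10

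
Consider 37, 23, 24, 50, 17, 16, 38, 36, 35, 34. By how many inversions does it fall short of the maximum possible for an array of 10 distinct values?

Maximum inversions for 10 distinct elements is C(10, 2) = 10·9/2 = 45.
Current inversions — for each element, count later smaller elements:
37: 7
23: 2
24: 2
50: 6
17: 1
16: 0
38: 3
36: 2
35: 1
34: 0
Current total: 7 + 2 + 2 + 6 + 1 + 0 + 3 + 2 + 1 + 0 = 24
Shortfall: 45 − 24 = 21

21 inversions short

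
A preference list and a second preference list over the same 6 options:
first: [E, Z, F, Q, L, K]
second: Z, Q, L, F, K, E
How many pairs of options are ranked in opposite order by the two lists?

7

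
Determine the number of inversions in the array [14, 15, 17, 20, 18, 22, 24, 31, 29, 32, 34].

There are 2 out-of-order pairs.

For each element, count later entries that are smaller:
14 → none → 0
15 → none → 0
17 → none → 0
20 → 18 → 1
18 → none → 0
22 → none → 0
24 → none → 0
31 → 29 → 1
29 → none → 0
32 → none → 0
34 → none → 0
Sum: 0 + 0 + 0 + 1 + 0 + 0 + 0 + 1 + 0 + 0 + 0 = 2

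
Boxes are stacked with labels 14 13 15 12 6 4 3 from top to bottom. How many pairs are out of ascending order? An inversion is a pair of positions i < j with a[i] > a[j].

Sweep left to right; for each value list the smaller values that follow it:
14 → 13, 12, 6, 4, 3 → 5
13 → 12, 6, 4, 3 → 4
15 → 12, 6, 4, 3 → 4
12 → 6, 4, 3 → 3
6 → 4, 3 → 2
4 → 3 → 1
3 → none → 0
Sum: 5 + 4 + 4 + 3 + 2 + 1 + 0 = 19

19 out-of-order pairs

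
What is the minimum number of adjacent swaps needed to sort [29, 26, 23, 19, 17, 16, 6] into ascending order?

21 swaps

The minimum number of adjacent swaps to sort an array equals its inversion count, since every such swap removes exactly one inversion.
Count inversions — for each element, later elements that are smaller:
29: 26, 23, 19, 17, 16, 6 → 6
26: 23, 19, 17, 16, 6 → 5
23: 19, 17, 16, 6 → 4
19: 17, 16, 6 → 3
17: 16, 6 → 2
16: 6 → 1
6: none → 0
Total inversions: 6 + 5 + 4 + 3 + 2 + 1 + 0 = 21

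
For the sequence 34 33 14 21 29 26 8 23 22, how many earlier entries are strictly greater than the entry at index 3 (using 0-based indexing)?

2

The element at index 3 is 21.
Elements before it: 34, 33, 14
Those larger than 21: 34, 33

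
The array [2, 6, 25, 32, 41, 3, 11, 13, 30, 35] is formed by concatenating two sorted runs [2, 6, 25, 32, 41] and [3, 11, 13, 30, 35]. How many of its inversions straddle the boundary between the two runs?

13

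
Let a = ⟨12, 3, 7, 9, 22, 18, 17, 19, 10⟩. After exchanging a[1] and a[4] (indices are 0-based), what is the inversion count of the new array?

Positions 1 and 4 hold 3 and 22; after swapping, the array is [12, 22, 7, 9, 3, 18, 17, 19, 10].
Element-by-element contributions:
12 → 7, 9, 3, 10 → 4
22 → 7, 9, 3, 18, 17, 19, 10 → 7
7 → 3 → 1
9 → 3 → 1
3 → none → 0
18 → 17, 10 → 2
17 → 10 → 1
19 → 10 → 1
10 → none → 0
Sum: 4 + 7 + 1 + 1 + 0 + 2 + 1 + 1 + 0 = 17

17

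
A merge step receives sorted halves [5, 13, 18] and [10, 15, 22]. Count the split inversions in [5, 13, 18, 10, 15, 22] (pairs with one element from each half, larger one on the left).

3 cross-inversions

For each element r of the right run, count left-run elements greater than r:
r = 10: 13, 18 → 2
r = 15: 18 → 1
r = 22: none → 0
Cross-inversions: 2 + 1 + 0 = 3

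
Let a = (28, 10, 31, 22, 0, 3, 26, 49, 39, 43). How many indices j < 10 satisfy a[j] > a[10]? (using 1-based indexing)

The element at index 10 is 43.
Elements before it: 28, 10, 31, 22, 0, 3, 26, 49, 39
Those larger than 43: 49

1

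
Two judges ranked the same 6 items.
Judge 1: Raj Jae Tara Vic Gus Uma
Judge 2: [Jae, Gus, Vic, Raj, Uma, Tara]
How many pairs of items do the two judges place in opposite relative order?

Assign each item its position (1..6) in the first ordering, then rewrite the second ordering as that position sequence:
positions: Raj→1, Jae→2, Tara→3, Vic→4, Gus→5, Uma→6
second ordering as positions: [2, 5, 4, 1, 6, 3]
Discordant pairs = inversions in this position sequence.
2: 1 → 1
5: 4, 1, 3 → 3
4: 1, 3 → 2
1: 0
6: 3 → 1
3: 0
Total: 1 + 3 + 2 + 0 + 1 + 0 = 7

There are 7 discordant pairs.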